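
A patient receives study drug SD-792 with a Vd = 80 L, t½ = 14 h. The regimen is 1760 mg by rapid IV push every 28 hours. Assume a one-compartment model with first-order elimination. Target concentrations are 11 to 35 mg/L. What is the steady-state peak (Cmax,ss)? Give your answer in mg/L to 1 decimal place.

The dosing interval is 2 half-lives, so f = 2^(−2) = 0.25.
At steady state, R = 1/(1 − 0.25) = 4/3.
Single-dose peak C₀ = D/Vd = 1760/80 = 22 mg/L.
Steady-state peak Cmax,ss = C₀·R = 22 × 4/3 ≈ 29.333 mg/L.
Peak 29.3 mg/L vs MTC 35 mg/L: below toxic threshold.

29.3 mg/L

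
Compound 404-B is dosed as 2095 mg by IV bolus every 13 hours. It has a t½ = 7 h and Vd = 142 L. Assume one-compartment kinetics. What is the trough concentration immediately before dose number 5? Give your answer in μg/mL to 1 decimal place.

5.6 μg/mL

f = (1/2)^(τ/t½) = (1/2)^(13/7) ≈ 0.2760.
C₀ = D/Vd = 2095/142 ≈ 14.754 μg/mL.
Before the 5th dose, 4 doses have been given. Superposition: Cmin = C₀·(f + f² + … + f^4).
≈ 14.754 × (0.2760 + 0.0762 + 0.0210 + 0.0058) ≈ 14.754 × 0.3790 ≈ 5.592 μg/mL.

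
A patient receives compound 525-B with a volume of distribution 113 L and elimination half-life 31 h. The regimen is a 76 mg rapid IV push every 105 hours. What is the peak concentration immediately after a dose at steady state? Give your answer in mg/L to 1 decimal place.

k = ln2/t½ = ln2/31 ≈ 0.022360 h⁻¹; fraction remaining f = e^(−kτ) = e^(−0.022360×105) ≈ 0.0956.
Accumulation ratio R = 1/(1 − f) ≈ 1/0.9044 ≈ 1.1057.
Each bolus raises the concentration by D/Vd = 76/113 ≈ 0.673 mg/L.
Steady-state peak Cmax,ss = C₀·R ≈ 0.673 × 1.1057 ≈ 0.744 mg/L.

0.7 mg/L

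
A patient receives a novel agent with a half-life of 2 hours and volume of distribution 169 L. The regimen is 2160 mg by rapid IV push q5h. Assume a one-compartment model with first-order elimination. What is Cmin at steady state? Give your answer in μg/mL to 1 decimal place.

Over one 5-h interval, 5/2 ≈ 2.5 half-lives elapse, leaving f ≈ 0.1768 of each dose.
Single-dose peak C₀ = D/Vd = 2160/169 ≈ 12.781 μg/mL.
Steady-state trough Cmin,ss = C₀·f/(1−f) ≈ 12.781 × 0.1768/0.8232 ≈ 2.745 μg/mL.

2.7 μg/mL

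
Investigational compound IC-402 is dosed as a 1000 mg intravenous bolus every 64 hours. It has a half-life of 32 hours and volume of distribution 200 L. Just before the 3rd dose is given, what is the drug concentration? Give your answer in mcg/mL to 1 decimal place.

f = (1/2)^(τ/t½) = (1/2)^(64/32) ≈ 0.2500.
C₀ = D/Vd = 1000/200 ≈ 5.000 mcg/mL.
Before the 3rd dose, 2 doses have been given. Superposition: Cmin = C₀·(f + f²).
≈ 5.000 × (0.2500 + 0.0625) ≈ 5.000 × 0.3125 ≈ 1.562 mcg/mL.

1.6 mcg/mL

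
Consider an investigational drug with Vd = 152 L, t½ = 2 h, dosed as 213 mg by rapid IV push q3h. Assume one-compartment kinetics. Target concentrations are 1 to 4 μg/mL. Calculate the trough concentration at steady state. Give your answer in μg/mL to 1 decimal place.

0.8 μg/mL

Over one 3-h interval, 3/2 ≈ 1.5 half-lives elapse, leaving f ≈ 0.3536 of each dose.
Single-dose peak C₀ = D/Vd = 213/152 ≈ 1.401 μg/mL.
Steady-state trough Cmin,ss = C₀·f/(1−f) ≈ 1.401 × 0.3536/0.6464 ≈ 0.766 μg/mL.
Trough 0.8 μg/mL vs MEC 1 μg/mL: subtherapeutic.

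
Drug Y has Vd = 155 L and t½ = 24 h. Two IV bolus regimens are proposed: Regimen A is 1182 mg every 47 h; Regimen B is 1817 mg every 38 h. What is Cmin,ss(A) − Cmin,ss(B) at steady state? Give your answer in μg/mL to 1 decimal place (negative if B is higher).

Regimen A: f = (1/2)^(47/24) ≈ 0.2573; Cmin,ss = (1182/155)·f/(1−f) ≈ 2.642 μg/mL.
Regimen B: f = (1/2)^(38/24) ≈ 0.3337; Cmin,ss = (1817/155)·f/(1−f) ≈ 5.871 μg/mL.
Difference ≈ 2.642 − 5.871 ≈ -3.229 μg/mL.

-3.2 μg/mL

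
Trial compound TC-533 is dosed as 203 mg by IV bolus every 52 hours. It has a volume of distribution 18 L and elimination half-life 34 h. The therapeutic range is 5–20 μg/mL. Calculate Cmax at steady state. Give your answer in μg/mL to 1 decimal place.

17.3 μg/mL

τ/t½ = 52/34 ≈ 1.5294, so fraction remaining f = (1/2)^(52/34) ≈ 0.3464.
Accumulation ratio R = 1/(1 − f) ≈ 1/0.6536 ≈ 1.5300.
Single-dose peak C₀ = D/Vd = 203/18 ≈ 11.278 μg/mL.
Cmax,ss = C₀/(1 − f) ≈ 11.278/0.6536 ≈ 17.255 μg/mL.
Peak 17.3 μg/mL vs MTC 20 μg/mL: below toxic threshold.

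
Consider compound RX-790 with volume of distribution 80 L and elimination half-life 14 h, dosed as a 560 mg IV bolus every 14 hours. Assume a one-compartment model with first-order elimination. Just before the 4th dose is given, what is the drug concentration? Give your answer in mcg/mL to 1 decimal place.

6.1 mcg/mL

f = (1/2)^(τ/t½) = (1/2)^(14/14) ≈ 0.5000.
C₀ = D/Vd = 560/80 ≈ 7.000 mcg/mL.
Before the 4th dose, 3 doses have been given. Superposition: Cmin = C₀·(f + f² + … + f^3).
≈ 7.000 × (0.5000 + 0.2500 + 0.1250) ≈ 7.000 × 0.8750 ≈ 6.125 mcg/mL.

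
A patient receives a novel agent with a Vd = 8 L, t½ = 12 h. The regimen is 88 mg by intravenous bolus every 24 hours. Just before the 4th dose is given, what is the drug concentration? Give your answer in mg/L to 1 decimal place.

f = (1/2)^(τ/t½) = (1/2)^(24/12) ≈ 0.2500.
C₀ = D/Vd = 88/8 ≈ 11.000 mg/L.
Before the 4th dose, 3 doses have been given. Superposition: Cmin = C₀·(f + f² + … + f^3).
≈ 11.000 × (0.2500 + 0.0625 + 0.0156) ≈ 11.000 × 0.3281 ≈ 3.609 mg/L.

3.6 mg/L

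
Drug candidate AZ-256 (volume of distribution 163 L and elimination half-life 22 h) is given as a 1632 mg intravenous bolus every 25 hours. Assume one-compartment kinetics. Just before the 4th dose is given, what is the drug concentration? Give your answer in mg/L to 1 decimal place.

7.6 mg/L

f = (1/2)^(τ/t½) = (1/2)^(25/22) ≈ 0.4549.
C₀ = D/Vd = 1632/163 ≈ 10.012 mg/L.
Before the 4th dose, 3 doses have been given. Superposition: Cmin = C₀·(f + f² + … + f^3).
≈ 10.012 × (0.4549 + 0.2069 + 0.0941) ≈ 10.012 × 0.7559 ≈ 7.568 mg/L.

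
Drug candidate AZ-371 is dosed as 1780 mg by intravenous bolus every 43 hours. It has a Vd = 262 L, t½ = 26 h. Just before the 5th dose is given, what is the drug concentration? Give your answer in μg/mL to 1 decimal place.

3.1 μg/mL

f = (1/2)^(τ/t½) = (1/2)^(43/26) ≈ 0.3178.
C₀ = D/Vd = 1780/262 ≈ 6.794 μg/mL.
Before the 5th dose, 4 doses have been given. Superposition: Cmin = C₀·(f + f² + … + f^4).
≈ 6.794 × (0.3178 + 0.1010 + 0.0321 + 0.0102) ≈ 6.794 × 0.4611 ≈ 3.133 μg/mL.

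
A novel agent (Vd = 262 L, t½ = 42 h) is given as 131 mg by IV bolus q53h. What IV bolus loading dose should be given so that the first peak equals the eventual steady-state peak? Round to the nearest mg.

225 mg

f = (1/2)^(53/42) ≈ 0.416993; accumulation ratio R = 1/(1−f) ≈ 1.71525.
Loading dose to hit Cmax,ss on first dose: D_load = D_maint·R ≈ 131 × 1.71525 ≈ 224.70 mg.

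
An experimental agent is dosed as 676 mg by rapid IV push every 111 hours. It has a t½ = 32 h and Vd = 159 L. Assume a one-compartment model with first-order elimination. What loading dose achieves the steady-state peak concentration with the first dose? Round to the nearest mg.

f = (1/2)^(111/32) ≈ 0.090324; accumulation ratio R = 1/(1−f) ≈ 1.09929.
Loading dose to hit Cmax,ss on first dose: D_load = D_maint·R ≈ 676 × 1.09929 ≈ 743.12 mg.

743 mg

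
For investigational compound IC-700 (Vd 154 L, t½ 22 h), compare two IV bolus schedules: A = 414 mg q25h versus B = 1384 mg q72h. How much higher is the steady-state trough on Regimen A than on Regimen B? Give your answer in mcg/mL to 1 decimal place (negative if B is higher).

1.2 mcg/mL

Regimen A: f = (1/2)^(25/22) ≈ 0.4549; Cmin,ss = (414/154)·f/(1−f) ≈ 2.243 mcg/mL.
Regimen B: f = (1/2)^(72/22) ≈ 0.1035; Cmin,ss = (1384/154)·f/(1−f) ≈ 1.038 mcg/mL.
Difference ≈ 2.243 − 1.038 ≈ 1.205 mcg/mL.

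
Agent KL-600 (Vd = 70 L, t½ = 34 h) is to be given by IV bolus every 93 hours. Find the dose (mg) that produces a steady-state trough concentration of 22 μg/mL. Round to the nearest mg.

8715 mg

τ/t½ = 93/34 ≈ 2.7353, so f = (1/2)^(93/34) ≈ 0.150174.
Cmin,ss = (D/Vd)·f/(1−f), so D = Cmin,ss·Vd·(1−f)/f.
D = 22 × 70 × (1−f)/f ≈ 22 × 70 × 5.65894 ≈ 8714.77 mg.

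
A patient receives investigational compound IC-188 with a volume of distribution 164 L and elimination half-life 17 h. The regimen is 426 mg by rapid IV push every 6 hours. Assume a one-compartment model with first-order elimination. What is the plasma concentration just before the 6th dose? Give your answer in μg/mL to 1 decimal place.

6.6 μg/mL

f = (1/2)^(τ/t½) = (1/2)^(6/17) ≈ 0.7830.
C₀ = D/Vd = 426/164 ≈ 2.598 μg/mL.
Before the 6th dose, 5 doses have been given. Superposition: Cmin = C₀·(f + f² + … + f^5).
≈ 2.598 × (0.7830 + 0.6131 + 0.4800 + 0.3759 + 0.2943) ≈ 2.598 × 2.5463 ≈ 6.615 μg/mL.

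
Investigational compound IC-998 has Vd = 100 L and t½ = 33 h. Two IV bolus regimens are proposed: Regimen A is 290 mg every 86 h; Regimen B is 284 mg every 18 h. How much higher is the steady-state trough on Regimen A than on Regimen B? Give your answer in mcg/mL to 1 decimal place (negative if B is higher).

Regimen A: f = (1/2)^(86/33) ≈ 0.1642; Cmin,ss = (290/100)·f/(1−f) ≈ 0.570 mcg/mL.
Regimen B: f = (1/2)^(18/33) ≈ 0.6852; Cmin,ss = (284/100)·f/(1−f) ≈ 6.182 mcg/mL.
Difference ≈ 0.570 − 6.182 ≈ -5.612 mcg/mL.

-5.6 mcg/mL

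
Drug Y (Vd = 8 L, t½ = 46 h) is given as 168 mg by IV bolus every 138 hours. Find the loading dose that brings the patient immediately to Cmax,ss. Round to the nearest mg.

192 mg

f = (1/2)^(138/46) ≈ 0.125000; accumulation ratio R = 1/(1−f) ≈ 1.14286.
Loading dose to hit Cmax,ss on first dose: D_load = D_maint·R ≈ 168 × 1.14286 ≈ 192.00 mg.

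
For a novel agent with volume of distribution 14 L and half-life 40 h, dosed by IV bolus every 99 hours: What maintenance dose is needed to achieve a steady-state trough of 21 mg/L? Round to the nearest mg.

1341 mg

τ/t½ = 99/40 ≈ 2.475, so f = (1/2)^(99/40) ≈ 0.179867.
Cmin,ss = (D/Vd)·f/(1−f), so D = Cmin,ss·Vd·(1−f)/f.
D = 21 × 14 × (1−f)/f ≈ 21 × 14 × 4.55966 ≈ 1340.54 mg.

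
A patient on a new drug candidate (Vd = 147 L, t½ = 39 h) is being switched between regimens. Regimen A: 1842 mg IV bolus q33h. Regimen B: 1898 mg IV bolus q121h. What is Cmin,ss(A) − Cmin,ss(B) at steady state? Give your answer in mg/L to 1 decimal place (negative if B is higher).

Regimen A: f = (1/2)^(33/39) ≈ 0.5563; Cmin,ss = (1842/147)·f/(1−f) ≈ 15.711 mg/L.
Regimen B: f = (1/2)^(121/39) ≈ 0.1164; Cmin,ss = (1898/147)·f/(1−f) ≈ 1.701 mg/L.
Difference ≈ 15.711 − 1.701 ≈ 14.010 mg/L.

14.0 mg/L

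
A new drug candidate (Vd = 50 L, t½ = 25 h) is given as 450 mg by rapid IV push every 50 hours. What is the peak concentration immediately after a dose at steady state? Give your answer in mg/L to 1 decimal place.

12.0 mg/L

τ = 50 h = 2 half-lives, so f = (1/2)^2 = 0.25.
Accumulation ratio R = 1/(1 − f) = 1/0.75 = 4/3.
Single-dose peak C₀ = D/Vd = 450/50 = 9 mg/L.
Steady-state peak Cmax,ss = C₀·R = 9 × 4/3 ≈ 12.000 mg/L.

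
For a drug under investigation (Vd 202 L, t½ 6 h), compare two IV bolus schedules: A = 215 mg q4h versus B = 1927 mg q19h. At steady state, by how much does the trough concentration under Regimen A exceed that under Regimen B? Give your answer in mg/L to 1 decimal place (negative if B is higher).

Regimen A: f = (1/2)^(4/6) ≈ 0.6300; Cmin,ss = (215/202)·f/(1−f) ≈ 1.812 mg/L.
Regimen B: f = (1/2)^(19/6) ≈ 0.1114; Cmin,ss = (1927/202)·f/(1−f) ≈ 1.196 mg/L.
Difference ≈ 1.812 − 1.196 ≈ 0.616 mg/L.

0.6 mg/L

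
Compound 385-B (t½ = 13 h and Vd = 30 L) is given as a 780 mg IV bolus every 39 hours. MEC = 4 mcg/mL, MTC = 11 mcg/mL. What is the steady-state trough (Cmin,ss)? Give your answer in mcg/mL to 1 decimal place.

τ = 39 h = 3 half-lives, so f = (1/2)^3 = 0.125.
Accumulation ratio R = 1/(1 − f) = 1/0.875 = 8/7.
Single-dose peak C₀ = D/Vd = 780/30 = 26 mcg/mL.
Steady-state peak Cmax,ss = C₀·R = 26 × 8/7 ≈ 29.714 mcg/mL.
Steady-state trough Cmin,ss = Cmax,ss·f ≈ 29.714 × 0.125 ≈ 3.714 mcg/mL.
Trough 3.7 mcg/mL vs MEC 4 mcg/mL: subtherapeutic.

3.7 mcg/mL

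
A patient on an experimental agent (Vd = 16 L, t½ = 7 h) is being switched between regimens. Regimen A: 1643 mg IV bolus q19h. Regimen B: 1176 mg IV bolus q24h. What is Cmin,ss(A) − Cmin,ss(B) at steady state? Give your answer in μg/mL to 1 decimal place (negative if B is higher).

Regimen A: f = (1/2)^(19/7) ≈ 0.1524; Cmin,ss = (1643/16)·f/(1−f) ≈ 18.463 μg/mL.
Regimen B: f = (1/2)^(24/7) ≈ 0.0929; Cmin,ss = (1176/16)·f/(1−f) ≈ 7.527 μg/mL.
Difference ≈ 18.463 − 7.527 ≈ 10.936 μg/mL.

10.9 μg/mL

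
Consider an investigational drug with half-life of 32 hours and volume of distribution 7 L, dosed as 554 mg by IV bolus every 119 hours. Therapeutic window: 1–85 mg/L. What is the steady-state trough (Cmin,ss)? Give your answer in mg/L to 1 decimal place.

6.5 mg/L

τ/t½ = 119/32 ≈ 3.7188, so fraction remaining f = (1/2)^(119/32) ≈ 0.0760.
Single-dose peak C₀ = D/Vd = 554/7 ≈ 79.143 mg/L.
Steady-state trough Cmin,ss = C₀·f/(1−f) ≈ 79.143 × 0.0760/0.9240 ≈ 6.510 mg/L.
Trough 6.5 mg/L vs MEC 1 mg/L: adequate.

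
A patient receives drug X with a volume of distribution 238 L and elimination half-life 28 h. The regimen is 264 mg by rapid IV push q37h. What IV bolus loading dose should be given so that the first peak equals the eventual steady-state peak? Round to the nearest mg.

f = (1/2)^(37/28) ≈ 0.400139; accumulation ratio R = 1/(1−f) ≈ 1.66705.
Loading dose to hit Cmax,ss on first dose: D_load = D_maint·R ≈ 264 × 1.66705 ≈ 440.10 mg.

440 mg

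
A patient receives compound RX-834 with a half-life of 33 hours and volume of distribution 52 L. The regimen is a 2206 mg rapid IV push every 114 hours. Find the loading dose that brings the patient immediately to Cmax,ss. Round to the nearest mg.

2427 mg

f = (1/2)^(114/33) ≈ 0.091218; accumulation ratio R = 1/(1−f) ≈ 1.10037.
Loading dose to hit Cmax,ss on first dose: D_load = D_maint·R ≈ 2206 × 1.10037 ≈ 2427.42 mg.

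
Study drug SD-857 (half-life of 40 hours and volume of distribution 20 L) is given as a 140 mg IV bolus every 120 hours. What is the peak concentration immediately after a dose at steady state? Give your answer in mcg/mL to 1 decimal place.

The dosing interval is 3 half-lives, so f = 2^(−3) = 0.125.
Accumulation ratio R = 1/(1 − f) = 1/0.875 = 8/7.
Single-dose peak C₀ = D/Vd = 140/20 = 7 mcg/mL.
Steady-state peak Cmax,ss = C₀·R = 7 × 8/7 ≈ 8.000 mcg/mL.

8.0 mcg/mL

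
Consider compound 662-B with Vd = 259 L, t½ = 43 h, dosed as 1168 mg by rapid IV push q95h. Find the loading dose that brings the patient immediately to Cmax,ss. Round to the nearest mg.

1490 mg

f = (1/2)^(95/43) ≈ 0.216239; accumulation ratio R = 1/(1−f) ≈ 1.27590.
Loading dose to hit Cmax,ss on first dose: D_load = D_maint·R ≈ 1168 × 1.27590 ≈ 1490.25 mg.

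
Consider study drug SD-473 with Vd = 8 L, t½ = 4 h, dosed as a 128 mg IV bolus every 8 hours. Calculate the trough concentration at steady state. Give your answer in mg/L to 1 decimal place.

The dosing interval is 2 half-lives, so f = 2^(−2) = 0.25.
At steady state, R = 1/(1 − 0.25) = 4/3.
Single-dose peak C₀ = D/Vd = 128/8 = 16 mg/L.
Steady-state peak Cmax,ss = C₀·R = 16 × 4/3 ≈ 21.333 mg/L.
Steady-state trough Cmin,ss = Cmax,ss·f ≈ 21.333 × 0.25 ≈ 5.333 mg/L.

5.3 mg/L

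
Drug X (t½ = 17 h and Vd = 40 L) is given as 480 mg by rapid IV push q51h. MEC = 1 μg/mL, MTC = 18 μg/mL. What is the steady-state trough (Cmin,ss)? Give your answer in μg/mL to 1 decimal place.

1.7 μg/mL

The dosing interval is 3 half-lives, so f = 2^(−3) = 0.125.
At steady state, R = 1/(1 − 0.125) = 8/7.
Single-dose peak C₀ = D/Vd = 480/40 = 12 μg/mL.
Steady-state peak Cmax,ss = C₀·R = 12 × 8/7 ≈ 13.714 μg/mL.
Steady-state trough Cmin,ss = Cmax,ss·f ≈ 13.714 × 0.125 ≈ 1.714 μg/mL.
Trough 1.7 μg/mL vs MEC 1 μg/mL: adequate.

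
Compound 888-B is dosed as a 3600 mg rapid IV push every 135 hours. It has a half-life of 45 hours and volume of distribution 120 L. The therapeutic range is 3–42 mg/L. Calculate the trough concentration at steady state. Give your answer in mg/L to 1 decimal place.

4.3 mg/L

The dosing interval is 3 half-lives, so f = 2^(−3) = 0.125.
Accumulation ratio R = 1/(1 − f) = 1/0.875 = 8/7.
Single-dose peak C₀ = D/Vd = 3600/120 = 30 mg/L.
Steady-state peak Cmax,ss = C₀·R = 30 × 8/7 ≈ 34.286 mg/L.
Steady-state trough Cmin,ss = Cmax,ss·f ≈ 34.286 × 0.125 ≈ 4.286 mg/L.
Trough 4.3 mg/L vs MEC 3 mg/L: adequate.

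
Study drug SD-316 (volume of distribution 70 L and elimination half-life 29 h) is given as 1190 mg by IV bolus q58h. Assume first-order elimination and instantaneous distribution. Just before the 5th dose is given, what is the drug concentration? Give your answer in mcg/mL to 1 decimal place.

f = (1/2)^(τ/t½) = (1/2)^(58/29) ≈ 0.2500.
C₀ = D/Vd = 1190/70 ≈ 17.000 mcg/mL.
Before the 5th dose, 4 doses have been given. Superposition: Cmin = C₀·(f + f² + … + f^4).
≈ 17.000 × (0.2500 + 0.0625 + 0.0156 + 0.0039) ≈ 17.000 × 0.3320 ≈ 5.644 mcg/mL.

5.6 mcg/mL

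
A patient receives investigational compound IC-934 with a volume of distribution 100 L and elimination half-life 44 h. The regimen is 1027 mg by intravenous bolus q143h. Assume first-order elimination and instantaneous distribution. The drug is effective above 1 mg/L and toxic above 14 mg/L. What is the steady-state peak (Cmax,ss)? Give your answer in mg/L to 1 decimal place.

11.5 mg/L

k = ln2/t½ = ln2/44 ≈ 0.015753 h⁻¹; fraction remaining f = e^(−kτ) = e^(−0.015753×143) ≈ 0.1051.
Accumulation ratio R = 1/(1 − f) ≈ 1/0.8949 ≈ 1.1174.
Each bolus raises the concentration by D/Vd = 1027/100 ≈ 10.270 mg/L.
Steady-state peak Cmax,ss = C₀·R ≈ 10.270 × 1.1174 ≈ 11.476 mg/L.
Peak 11.5 mg/L vs MTC 14 mg/L: below toxic threshold.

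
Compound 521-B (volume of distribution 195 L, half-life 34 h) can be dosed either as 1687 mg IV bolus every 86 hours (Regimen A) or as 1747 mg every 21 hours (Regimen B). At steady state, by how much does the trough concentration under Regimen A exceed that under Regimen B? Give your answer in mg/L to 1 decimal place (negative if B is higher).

-15.0 mg/L

Regimen A: f = (1/2)^(86/34) ≈ 0.1732; Cmin,ss = (1687/195)·f/(1−f) ≈ 1.812 mg/L.
Regimen B: f = (1/2)^(21/34) ≈ 0.6517; Cmin,ss = (1747/195)·f/(1−f) ≈ 16.763 mg/L.
Difference ≈ 1.812 − 16.763 ≈ -14.951 mg/L.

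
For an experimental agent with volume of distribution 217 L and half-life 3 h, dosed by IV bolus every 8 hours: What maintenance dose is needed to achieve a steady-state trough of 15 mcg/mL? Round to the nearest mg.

17413 mg

τ/t½ = 8/3 ≈ 2.6667, so f = (1/2)^(8/3) ≈ 0.157490.
Cmin,ss = (D/Vd)·f/(1−f), so D = Cmin,ss·Vd·(1−f)/f.
D = 15 × 217 × (1−f)/f ≈ 15 × 217 × 5.34961 ≈ 17412.98 mg.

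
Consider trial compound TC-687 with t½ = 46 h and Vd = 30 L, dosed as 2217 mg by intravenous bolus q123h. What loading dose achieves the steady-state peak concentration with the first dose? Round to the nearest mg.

2629 mg

f = (1/2)^(123/46) ≈ 0.156701; accumulation ratio R = 1/(1−f) ≈ 1.18582.
Loading dose to hit Cmax,ss on first dose: D_load = D_maint·R ≈ 2217 × 1.18582 ≈ 2628.96 mg.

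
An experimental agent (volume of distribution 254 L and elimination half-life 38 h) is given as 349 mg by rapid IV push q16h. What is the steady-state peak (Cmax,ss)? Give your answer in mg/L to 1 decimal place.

5.4 mg/L

Over one 16-h interval, 16/38 ≈ 0.42105 half-lives elapse, leaving f ≈ 0.7469 of each dose.
At steady state, accumulation factor R = 1/(1 − e^(−kτ)) ≈ 3.9510.
Single-dose peak C₀ = D/Vd = 349/254 ≈ 1.374 mg/L.
Steady-state peak Cmax,ss = C₀·R ≈ 1.374 × 3.9510 ≈ 5.429 mg/L.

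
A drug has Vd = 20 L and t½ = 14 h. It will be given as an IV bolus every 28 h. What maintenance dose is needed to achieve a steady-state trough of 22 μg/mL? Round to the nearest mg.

1320 mg

τ/t½ = 28/14 ≈ 2, so f = (1/2)^(28/14) ≈ 0.250000.
Cmin,ss = (D/Vd)·f/(1−f), so D = Cmin,ss·Vd·(1−f)/f.
D = 22 × 20 × (1−f)/f ≈ 22 × 20 × 3.00000 ≈ 1320.00 mg.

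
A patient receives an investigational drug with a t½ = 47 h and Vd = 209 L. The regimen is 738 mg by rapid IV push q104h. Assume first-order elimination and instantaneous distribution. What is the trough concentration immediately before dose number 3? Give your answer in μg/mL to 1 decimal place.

0.9 μg/mL

f = (1/2)^(τ/t½) = (1/2)^(104/47) ≈ 0.2157.
C₀ = D/Vd = 738/209 ≈ 3.531 μg/mL.
Before the 3rd dose, 2 doses have been given. Superposition: Cmin = C₀·(f + f²).
≈ 3.531 × (0.2157 + 0.0465) ≈ 3.531 × 0.2622 ≈ 0.926 μg/mL.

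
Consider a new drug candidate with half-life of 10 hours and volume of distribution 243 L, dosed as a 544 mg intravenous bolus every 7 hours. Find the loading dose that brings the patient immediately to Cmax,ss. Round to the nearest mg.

1415 mg

f = (1/2)^(7/10) ≈ 0.615572; accumulation ratio R = 1/(1−f) ≈ 2.60127.
Loading dose to hit Cmax,ss on first dose: D_load = D_maint·R ≈ 544 × 2.60127 ≈ 1415.09 mg.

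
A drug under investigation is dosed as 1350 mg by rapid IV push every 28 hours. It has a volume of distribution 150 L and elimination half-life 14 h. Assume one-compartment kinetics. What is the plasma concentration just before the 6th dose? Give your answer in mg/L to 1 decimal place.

3.0 mg/L

f = (1/2)^(τ/t½) = (1/2)^(28/14) ≈ 0.2500.
C₀ = D/Vd = 1350/150 ≈ 9.000 mg/L.
Before the 6th dose, 5 doses have been given. Superposition: Cmin = C₀·(f + f² + … + f^5).
≈ 9.000 × (0.2500 + 0.0625 + 0.0156 + 0.0039 + 0.0010) ≈ 9.000 × 0.3330 ≈ 2.997 mg/L.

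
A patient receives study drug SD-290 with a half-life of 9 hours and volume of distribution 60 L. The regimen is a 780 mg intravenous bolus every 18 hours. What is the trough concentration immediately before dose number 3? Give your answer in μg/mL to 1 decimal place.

4.1 μg/mL

f = (1/2)^(τ/t½) = (1/2)^(18/9) ≈ 0.2500.
C₀ = D/Vd = 780/60 ≈ 13.000 μg/mL.
Before the 3rd dose, 2 doses have been given. Superposition: Cmin = C₀·(f + f²).
≈ 13.000 × (0.2500 + 0.0625) ≈ 13.000 × 0.3125 ≈ 4.062 μg/mL.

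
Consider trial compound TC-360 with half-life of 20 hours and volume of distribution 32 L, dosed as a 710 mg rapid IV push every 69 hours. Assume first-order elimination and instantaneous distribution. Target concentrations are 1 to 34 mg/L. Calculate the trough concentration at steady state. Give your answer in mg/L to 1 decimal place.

2.2 mg/L

τ/t½ = 69/20 ≈ 3.45, so fraction remaining f = (1/2)^(69/20) ≈ 0.0915.
Single-dose peak C₀ = D/Vd = 710/32 ≈ 22.188 mg/L.
Steady-state trough Cmin,ss = C₀·f/(1−f) ≈ 22.188 × 0.0915/0.9085 ≈ 2.235 mg/L.
Trough 2.2 mg/L vs MEC 1 mg/L: adequate.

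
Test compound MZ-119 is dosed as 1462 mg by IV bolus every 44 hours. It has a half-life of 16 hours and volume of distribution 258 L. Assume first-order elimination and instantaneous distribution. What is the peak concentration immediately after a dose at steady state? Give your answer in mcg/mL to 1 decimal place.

Over one 44-h interval, 44/16 ≈ 2.75 half-lives elapse, leaving f ≈ 0.1487 of each dose.
Accumulation ratio R = 1/(1 − f) ≈ 1/0.8513 ≈ 1.1747.
Each bolus raises the concentration by D/Vd = 1462/258 ≈ 5.667 mcg/mL.
Cmax,ss = C₀/(1 − f) ≈ 5.667/0.8513 ≈ 6.657 mcg/mL.

6.7 mcg/mL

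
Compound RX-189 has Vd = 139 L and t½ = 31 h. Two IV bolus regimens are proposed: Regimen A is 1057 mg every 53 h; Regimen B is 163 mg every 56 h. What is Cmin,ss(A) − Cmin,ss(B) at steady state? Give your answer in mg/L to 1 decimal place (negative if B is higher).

Regimen A: f = (1/2)^(53/31) ≈ 0.3057; Cmin,ss = (1057/139)·f/(1−f) ≈ 3.348 mg/L.
Regimen B: f = (1/2)^(56/31) ≈ 0.2859; Cmin,ss = (163/139)·f/(1−f) ≈ 0.469 mg/L.
Difference ≈ 3.348 − 0.469 ≈ 2.879 mg/L.

2.9 mg/L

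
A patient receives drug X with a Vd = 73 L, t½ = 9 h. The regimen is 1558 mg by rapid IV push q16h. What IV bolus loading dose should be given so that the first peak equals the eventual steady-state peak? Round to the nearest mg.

f = (1/2)^(16/9) ≈ 0.291632; accumulation ratio R = 1/(1−f) ≈ 1.41170.
Loading dose to hit Cmax,ss on first dose: D_load = D_maint·R ≈ 1558 × 1.41170 ≈ 2199.43 mg.

2199 mg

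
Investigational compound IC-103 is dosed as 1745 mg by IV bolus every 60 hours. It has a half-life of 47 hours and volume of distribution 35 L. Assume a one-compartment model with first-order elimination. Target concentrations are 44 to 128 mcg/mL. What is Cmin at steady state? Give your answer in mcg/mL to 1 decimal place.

Over one 60-h interval, 60/47 ≈ 1.2766 half-lives elapse, leaving f ≈ 0.4128 of each dose.
At steady state, accumulation factor R = 1/(1 − e^(−kτ)) ≈ 1.7030.
Single-dose peak C₀ = D/Vd = 1745/35 ≈ 49.857 mcg/mL.
Cmax,ss = C₀/(1 − f) ≈ 49.857/0.5872 ≈ 84.906 mcg/mL.
One interval later, Cmin,ss = Cmax,ss·e^(−kτ) ≈ 84.906 × 0.4128 ≈ 35.049 mcg/mL.
Trough 35.0 mcg/mL vs MEC 44 mcg/mL: subtherapeutic.

35.0 mcg/mL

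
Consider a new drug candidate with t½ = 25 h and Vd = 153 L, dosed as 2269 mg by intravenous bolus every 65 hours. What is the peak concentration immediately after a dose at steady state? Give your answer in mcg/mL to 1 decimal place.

τ/t½ = 65/25 ≈ 2.6, so fraction remaining f = (1/2)^(65/25) ≈ 0.1649.
At steady state, accumulation factor R = 1/(1 − e^(−kτ)) ≈ 1.1975.
Single-dose peak C₀ = D/Vd = 2269/153 ≈ 14.830 mcg/mL.
Steady-state peak Cmax,ss = C₀·R ≈ 14.830 × 1.1975 ≈ 17.759 mcg/mL.

17.8 mcg/mL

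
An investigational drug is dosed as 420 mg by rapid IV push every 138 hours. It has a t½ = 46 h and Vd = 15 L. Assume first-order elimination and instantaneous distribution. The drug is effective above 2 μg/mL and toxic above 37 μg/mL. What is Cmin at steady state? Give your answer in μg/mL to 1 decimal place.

The dosing interval is 3 half-lives, so f = 2^(−3) = 0.125.
Accumulation ratio R = 1/(1 − f) = 1/0.875 = 8/7.
Single-dose peak C₀ = D/Vd = 420/15 = 28 μg/mL.
Steady-state peak Cmax,ss = C₀·R = 28 × 8/7 ≈ 32.000 μg/mL.
Steady-state trough Cmin,ss = Cmax,ss·f ≈ 32.000 × 0.125 ≈ 4.000 μg/mL.
Trough 4.0 μg/mL vs MEC 2 μg/mL: adequate.

4.0 μg/mL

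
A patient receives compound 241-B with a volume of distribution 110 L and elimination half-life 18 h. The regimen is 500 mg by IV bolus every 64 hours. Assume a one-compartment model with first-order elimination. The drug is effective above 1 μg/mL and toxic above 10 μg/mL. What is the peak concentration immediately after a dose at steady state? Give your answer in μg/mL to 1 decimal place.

5.0 μg/mL

Over one 64-h interval, 64/18 ≈ 3.5556 half-lives elapse, leaving f ≈ 0.0850 of each dose.
Accumulation ratio R = 1/(1 − f) ≈ 1/0.9150 ≈ 1.0929.
Each bolus raises the concentration by D/Vd = 500/110 ≈ 4.545 μg/mL.
Cmax,ss = C₀/(1 − f) ≈ 4.545/0.9150 ≈ 4.967 μg/mL.
Peak 5.0 μg/mL vs MTC 10 μg/mL: below toxic threshold.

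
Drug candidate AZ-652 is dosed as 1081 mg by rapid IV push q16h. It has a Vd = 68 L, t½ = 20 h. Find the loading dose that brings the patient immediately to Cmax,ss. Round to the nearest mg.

f = (1/2)^(16/20) ≈ 0.574349; accumulation ratio R = 1/(1−f) ≈ 2.34934.
Loading dose to hit Cmax,ss on first dose: D_load = D_maint·R ≈ 1081 × 2.34934 ≈ 2539.64 mg.

2540 mg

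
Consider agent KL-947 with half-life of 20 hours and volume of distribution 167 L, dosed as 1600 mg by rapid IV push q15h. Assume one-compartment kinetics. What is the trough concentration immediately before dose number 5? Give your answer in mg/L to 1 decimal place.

12.3 mg/L

f = (1/2)^(τ/t½) = (1/2)^(15/20) ≈ 0.5946.
C₀ = D/Vd = 1600/167 ≈ 9.581 mg/L.
Before the 5th dose, 4 doses have been given. Superposition: Cmin = C₀·(f + f² + … + f^4).
≈ 9.581 × (0.5946 + 0.3535 + 0.2102 + 0.1250) ≈ 9.581 × 1.2833 ≈ 12.295 mg/L.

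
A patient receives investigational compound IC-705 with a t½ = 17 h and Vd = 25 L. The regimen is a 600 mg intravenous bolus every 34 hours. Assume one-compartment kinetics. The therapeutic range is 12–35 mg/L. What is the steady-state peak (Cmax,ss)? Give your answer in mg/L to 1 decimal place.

32.0 mg/L

The dosing interval is 2 half-lives, so f = 2^(−2) = 0.25.
Accumulation ratio R = 1/(1 − f) = 1/0.75 = 4/3.
Single-dose peak C₀ = D/Vd = 600/25 = 24 mg/L.
Steady-state peak Cmax,ss = C₀·R = 24 × 4/3 ≈ 32.000 mg/L.
Peak 32.0 mg/L vs MTC 35 mg/L: below toxic threshold.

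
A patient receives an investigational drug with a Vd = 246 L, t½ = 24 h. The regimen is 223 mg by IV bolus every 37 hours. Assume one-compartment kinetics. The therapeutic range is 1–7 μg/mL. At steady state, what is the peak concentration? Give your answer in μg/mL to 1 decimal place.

1.4 μg/mL

k = ln2/t½ = ln2/24 ≈ 0.028881 h⁻¹; fraction remaining f = e^(−kτ) = e^(−0.028881×37) ≈ 0.3435.
Accumulation ratio R = 1/(1 − f) ≈ 1/0.6565 ≈ 1.5232.
Single-dose peak C₀ = D/Vd = 223/246 ≈ 0.907 μg/mL.
Steady-state peak Cmax,ss = C₀·R ≈ 0.907 × 1.5232 ≈ 1.382 μg/mL.
Peak 1.4 μg/mL vs MTC 7 μg/mL: below toxic threshold.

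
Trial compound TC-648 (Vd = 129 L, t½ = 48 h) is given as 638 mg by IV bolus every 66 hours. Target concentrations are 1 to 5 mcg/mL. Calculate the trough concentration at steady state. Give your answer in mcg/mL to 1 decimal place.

3.1 mcg/mL

Over one 66-h interval, 66/48 ≈ 1.375 half-lives elapse, leaving f ≈ 0.3856 of each dose.
Single-dose peak C₀ = D/Vd = 638/129 ≈ 4.946 mcg/mL.
Steady-state trough Cmin,ss = C₀·f/(1−f) ≈ 4.946 × 0.3856/0.6144 ≈ 3.104 mcg/mL.
Trough 3.1 mcg/mL vs MEC 1 mcg/mL: adequate.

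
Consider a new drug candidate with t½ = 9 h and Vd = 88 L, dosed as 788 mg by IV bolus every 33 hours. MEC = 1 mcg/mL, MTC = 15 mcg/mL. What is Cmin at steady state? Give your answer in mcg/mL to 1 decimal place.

0.8 mcg/mL

τ/t½ = 33/9 ≈ 3.6667, so fraction remaining f = (1/2)^(33/9) ≈ 0.0787.
Accumulation ratio R = 1/(1 − f) ≈ 1/0.9213 ≈ 1.0854.
Single-dose peak C₀ = D/Vd = 788/88 ≈ 8.955 mcg/mL.
Steady-state peak Cmax,ss = C₀·R ≈ 8.955 × 1.0854 ≈ 9.720 mcg/mL.
One interval later, Cmin,ss = Cmax,ss·e^(−kτ) ≈ 9.720 × 0.0787 ≈ 0.765 mcg/mL.
Trough 0.8 mcg/mL vs MEC 1 mcg/mL: subtherapeutic.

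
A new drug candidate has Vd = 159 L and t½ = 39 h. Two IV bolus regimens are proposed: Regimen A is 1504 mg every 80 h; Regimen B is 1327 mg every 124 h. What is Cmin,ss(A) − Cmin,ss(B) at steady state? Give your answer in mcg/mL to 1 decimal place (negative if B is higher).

2.0 mcg/mL

Regimen A: f = (1/2)^(80/39) ≈ 0.2413; Cmin,ss = (1504/159)·f/(1−f) ≈ 3.008 mcg/mL.
Regimen B: f = (1/2)^(124/39) ≈ 0.1104; Cmin,ss = (1327/159)·f/(1−f) ≈ 1.036 mcg/mL.
Difference ≈ 3.008 − 1.036 ≈ 1.972 mcg/mL.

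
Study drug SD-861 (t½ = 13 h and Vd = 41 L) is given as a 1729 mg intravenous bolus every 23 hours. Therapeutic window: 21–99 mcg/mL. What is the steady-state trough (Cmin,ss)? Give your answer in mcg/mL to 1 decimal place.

τ/t½ = 23/13 ≈ 1.7692, so fraction remaining f = (1/2)^(23/13) ≈ 0.2934.
Accumulation ratio R = 1/(1 − f) ≈ 1/0.7066 ≈ 1.4152.
Single-dose peak C₀ = D/Vd = 1729/41 ≈ 42.171 mcg/mL.
Cmax,ss = C₀/(1 − f) ≈ 42.171/0.7066 ≈ 59.682 mcg/mL.
One interval later, Cmin,ss = Cmax,ss·e^(−kτ) ≈ 59.682 × 0.2934 ≈ 17.511 mcg/mL.
Trough 17.5 mcg/mL vs MEC 21 mcg/mL: subtherapeutic.

17.5 mcg/mL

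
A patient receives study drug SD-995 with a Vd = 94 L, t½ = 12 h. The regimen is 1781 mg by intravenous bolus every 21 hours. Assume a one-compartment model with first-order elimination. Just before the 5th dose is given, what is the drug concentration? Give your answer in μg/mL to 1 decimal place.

8.0 μg/mL

f = (1/2)^(τ/t½) = (1/2)^(21/12) ≈ 0.2973.
C₀ = D/Vd = 1781/94 ≈ 18.947 μg/mL.
Before the 5th dose, 4 doses have been given. Superposition: Cmin = C₀·(f + f² + … + f^4).
≈ 18.947 × (0.2973 + 0.0884 + 0.0263 + 0.0078) ≈ 18.947 × 0.4198 ≈ 7.954 μg/mL.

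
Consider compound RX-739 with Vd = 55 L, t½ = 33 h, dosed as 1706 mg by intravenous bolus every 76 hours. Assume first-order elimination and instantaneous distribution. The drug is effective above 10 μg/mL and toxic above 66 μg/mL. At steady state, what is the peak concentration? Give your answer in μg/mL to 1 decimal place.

38.9 μg/mL

Over one 76-h interval, 76/33 ≈ 2.303 half-lives elapse, leaving f ≈ 0.2026 of each dose.
At steady state, accumulation factor R = 1/(1 − e^(−kτ)) ≈ 1.2541.
Single-dose peak C₀ = D/Vd = 1706/55 ≈ 31.018 μg/mL.
Steady-state peak Cmax,ss = C₀·R ≈ 31.018 × 1.2541 ≈ 38.900 μg/mL.
Peak 38.9 μg/mL vs MTC 66 μg/mL: below toxic threshold.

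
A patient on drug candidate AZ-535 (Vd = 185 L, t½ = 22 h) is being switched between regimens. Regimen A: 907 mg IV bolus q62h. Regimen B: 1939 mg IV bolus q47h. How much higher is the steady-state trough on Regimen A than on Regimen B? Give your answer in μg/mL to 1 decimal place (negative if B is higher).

-2.3 μg/mL

Regimen A: f = (1/2)^(62/22) ≈ 0.1418; Cmin,ss = (907/185)·f/(1−f) ≈ 0.810 μg/mL.
Regimen B: f = (1/2)^(47/22) ≈ 0.2275; Cmin,ss = (1939/185)·f/(1−f) ≈ 3.087 μg/mL.
Difference ≈ 0.810 − 3.087 ≈ -2.277 μg/mL.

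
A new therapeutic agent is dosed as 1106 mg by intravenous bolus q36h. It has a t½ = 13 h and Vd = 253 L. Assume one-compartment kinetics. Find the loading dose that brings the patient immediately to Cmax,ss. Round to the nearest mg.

f = (1/2)^(36/13) ≈ 0.146683; accumulation ratio R = 1/(1−f) ≈ 1.17190.
Loading dose to hit Cmax,ss on first dose: D_load = D_maint·R ≈ 1106 × 1.17190 ≈ 1296.12 mg.

1296 mg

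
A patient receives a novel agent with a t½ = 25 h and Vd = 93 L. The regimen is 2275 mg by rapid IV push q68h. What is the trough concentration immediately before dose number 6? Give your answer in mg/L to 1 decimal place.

4.4 mg/L

f = (1/2)^(τ/t½) = (1/2)^(68/25) ≈ 0.1518.
C₀ = D/Vd = 2275/93 ≈ 24.462 mg/L.
Before the 6th dose, 5 doses have been given. Superposition: Cmin = C₀·(f + f² + … + f^5).
≈ 24.462 × (0.1518 + 0.0230 + 0.0035 + 0.0005 + 0.0001) ≈ 24.462 × 0.1789 ≈ 4.376 mg/L.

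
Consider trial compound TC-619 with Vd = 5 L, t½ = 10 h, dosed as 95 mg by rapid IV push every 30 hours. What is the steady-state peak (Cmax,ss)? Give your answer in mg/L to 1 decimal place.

The dosing interval is 3 half-lives, so f = 2^(−3) = 0.125.
At steady state, R = 1/(1 − 0.125) = 8/7.
Single-dose peak C₀ = D/Vd = 95/5 = 19 mg/L.
Steady-state peak Cmax,ss = C₀·R = 19 × 8/7 ≈ 21.714 mg/L.

21.7 mg/L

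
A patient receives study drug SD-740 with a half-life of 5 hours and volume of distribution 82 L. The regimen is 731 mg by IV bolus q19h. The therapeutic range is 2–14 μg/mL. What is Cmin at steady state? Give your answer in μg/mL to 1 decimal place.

k = ln2/t½ = ln2/5 ≈ 0.138629 h⁻¹; fraction remaining f = e^(−kτ) = e^(−0.138629×19) ≈ 0.0718.
Each bolus raises the concentration by D/Vd = 731/82 ≈ 8.915 μg/mL.
Steady-state trough Cmin,ss = C₀·f/(1−f) ≈ 8.915 × 0.0718/0.9282 ≈ 0.690 μg/mL.
Trough 0.7 μg/mL vs MEC 2 μg/mL: subtherapeutic.

0.7 μg/mL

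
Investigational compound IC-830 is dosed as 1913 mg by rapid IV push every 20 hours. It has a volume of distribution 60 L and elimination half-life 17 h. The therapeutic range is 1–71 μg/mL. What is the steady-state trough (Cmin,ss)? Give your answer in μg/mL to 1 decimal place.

Over one 20-h interval, 20/17 ≈ 1.1765 half-lives elapse, leaving f ≈ 0.4424 of each dose.
At steady state, accumulation factor R = 1/(1 − e^(−kτ)) ≈ 1.7934.
Each bolus raises the concentration by D/Vd = 1913/60 ≈ 31.883 μg/mL.
Cmax,ss = C₀/(1 − f) ≈ 31.883/0.5576 ≈ 57.179 μg/mL.
Steady-state trough Cmin,ss = Cmax,ss·f ≈ 57.179 × 0.4424 ≈ 25.296 μg/mL.
Trough 25.3 μg/mL vs MEC 1 μg/mL: adequate.

25.3 μg/mL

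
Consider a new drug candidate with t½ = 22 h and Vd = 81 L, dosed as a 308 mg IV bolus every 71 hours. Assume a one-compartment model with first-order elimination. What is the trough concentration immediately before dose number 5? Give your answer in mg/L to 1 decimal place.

f = (1/2)^(τ/t½) = (1/2)^(71/22) ≈ 0.1068.
C₀ = D/Vd = 308/81 ≈ 3.802 mg/L.
Before the 5th dose, 4 doses have been given. Superposition: Cmin = C₀·(f + f² + … + f^4).
≈ 3.802 × (0.1068 + 0.0114 + 0.0012 + 0.0001) ≈ 3.802 × 0.1195 ≈ 0.454 mg/L.

0.5 mg/L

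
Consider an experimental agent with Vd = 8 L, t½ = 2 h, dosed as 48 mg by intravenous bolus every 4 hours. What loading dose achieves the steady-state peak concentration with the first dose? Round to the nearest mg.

64 mg

f = (1/2)^(4/2) ≈ 0.250000; accumulation ratio R = 1/(1−f) ≈ 1.33333.
Loading dose to hit Cmax,ss on first dose: D_load = D_maint·R ≈ 48 × 1.33333 ≈ 64.00 mg.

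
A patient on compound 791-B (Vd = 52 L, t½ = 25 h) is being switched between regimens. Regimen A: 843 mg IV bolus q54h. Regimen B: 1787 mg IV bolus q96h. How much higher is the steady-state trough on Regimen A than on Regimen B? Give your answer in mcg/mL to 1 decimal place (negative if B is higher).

Regimen A: f = (1/2)^(54/25) ≈ 0.2238; Cmin,ss = (843/52)·f/(1−f) ≈ 4.674 mcg/mL.
Regimen B: f = (1/2)^(96/25) ≈ 0.0698; Cmin,ss = (1787/52)·f/(1−f) ≈ 2.579 mcg/mL.
Difference ≈ 4.674 − 2.579 ≈ 2.095 mcg/mL.

2.1 mcg/mL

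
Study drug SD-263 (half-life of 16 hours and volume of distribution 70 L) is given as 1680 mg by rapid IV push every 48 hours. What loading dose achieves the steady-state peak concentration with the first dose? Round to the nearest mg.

1920 mg

f = (1/2)^(48/16) ≈ 0.125000; accumulation ratio R = 1/(1−f) ≈ 1.14286.
Loading dose to hit Cmax,ss on first dose: D_load = D_maint·R ≈ 1680 × 1.14286 ≈ 1920.00 mg.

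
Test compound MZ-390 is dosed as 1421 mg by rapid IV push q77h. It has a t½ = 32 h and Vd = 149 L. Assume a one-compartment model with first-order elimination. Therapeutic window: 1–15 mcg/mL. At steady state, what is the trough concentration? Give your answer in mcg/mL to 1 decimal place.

Over one 77-h interval, 77/32 ≈ 2.4062 half-lives elapse, leaving f ≈ 0.1886 of each dose.
Single-dose peak C₀ = D/Vd = 1421/149 ≈ 9.537 mcg/mL.
Steady-state trough Cmin,ss = C₀·f/(1−f) ≈ 9.537 × 0.1886/0.8114 ≈ 2.217 mcg/mL.
Trough 2.2 mcg/mL vs MEC 1 mcg/mL: adequate.

2.2 mcg/mL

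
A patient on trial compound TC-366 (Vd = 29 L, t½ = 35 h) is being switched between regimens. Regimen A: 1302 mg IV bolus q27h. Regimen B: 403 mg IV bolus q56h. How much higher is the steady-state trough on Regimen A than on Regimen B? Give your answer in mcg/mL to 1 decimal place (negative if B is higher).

56.7 mcg/mL

Regimen A: f = (1/2)^(27/35) ≈ 0.5858; Cmin,ss = (1302/29)·f/(1−f) ≈ 63.497 mcg/mL.
Regimen B: f = (1/2)^(56/35) ≈ 0.3299; Cmin,ss = (403/29)·f/(1−f) ≈ 6.841 mcg/mL.
Difference ≈ 63.497 − 6.841 ≈ 56.656 mcg/mL.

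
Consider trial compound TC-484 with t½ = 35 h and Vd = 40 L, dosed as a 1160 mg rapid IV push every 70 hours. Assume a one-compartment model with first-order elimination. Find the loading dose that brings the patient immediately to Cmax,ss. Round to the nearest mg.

f = (1/2)^(70/35) ≈ 0.250000; accumulation ratio R = 1/(1−f) ≈ 1.33333.
Loading dose to hit Cmax,ss on first dose: D_load = D_maint·R ≈ 1160 × 1.33333 ≈ 1546.66 mg.

1547 mg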